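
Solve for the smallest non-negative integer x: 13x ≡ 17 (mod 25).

The inverse of 13 mod 25 is 2 (since 13·2 = 26 ≡ 1).
So x ≡ 2·17 = 34 ≡ 9 (mod 25).

9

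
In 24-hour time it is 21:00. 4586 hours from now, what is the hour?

4586 = 191·24 + 2, so 4586 mod 24 = 2.
(21 + 2) mod 24 = 23.

23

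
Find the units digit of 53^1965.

The units digit of 53^n cycles with period 4: 3, 9, 7, 1, …
1965 mod 4 = 1, so the last digit matches 3^1 = 3.

3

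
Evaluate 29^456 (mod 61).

By repeated squaring mod 61: 29^1≡29, 29^2≡48, 29^4≡47, 29^8≡13, 29^16≡47, 29^32≡13, 29^64≡47, 29^128≡13, 29^256≡47.
456 = 8 + 64 + 128 + 256, so 29^456 ≡ 13·47·13·47 ≡ 1 (mod 61).

1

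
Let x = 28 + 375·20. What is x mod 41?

25

375·20 = 7500.
Dividing 7500 by 41 gives quotient 182 and remainder 38.
(28 + 38) mod 41 = 25.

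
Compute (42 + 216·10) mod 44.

216·10 = 2160.
2160 mod 44 = 4 (since 49·44 = 2156).
(42 + 4) mod 44 = 2.

2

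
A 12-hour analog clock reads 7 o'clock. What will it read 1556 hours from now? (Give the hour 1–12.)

3

1556 − 129·12 = 8, so 1556 ≡ 8 (mod 12).
7 + 8 → 3 on a 12-hour dial.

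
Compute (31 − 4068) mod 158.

71

4068 mod 158 = 118 (since 25·158 = 3950).
(31 − 118) mod 158 = 71.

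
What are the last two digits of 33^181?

By repeated squaring mod 100: 33^1≡33, 33^2≡89, 33^4≡21, 33^8≡41, 33^16≡81, 33^32≡61, 33^64≡21, 33^128≡41.
181 = 1 + 4 + 16 + 32 + 128, so 33^181 ≡ 33·21·81·61·41 ≡ 33 (mod 100).

33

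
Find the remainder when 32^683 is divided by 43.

22

By repeated squaring mod 43: 32^1≡32, 32^2≡35, 32^4≡21, 32^8≡11, 32^16≡35, 32^32≡21, 32^64≡11, 32^128≡35, 32^256≡21, 32^512≡11.
Since 683 = 1 + 2 + 8 + 32 + 128 + 512 in binary, 32^683 ≡ 32·35·11·21·35·11 ≡ 22 (mod 43).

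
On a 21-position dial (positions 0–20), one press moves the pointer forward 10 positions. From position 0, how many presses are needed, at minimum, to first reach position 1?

19

21 = 2·10 + 1
10 = 10·1 + 0
Back-substituting gives 10·19 ≡ 1 (mod 21).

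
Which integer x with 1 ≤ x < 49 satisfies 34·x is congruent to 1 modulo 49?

13

49 = 1·34 + 15
34 = 2·15 + 4
15 = 3·4 + 3
4 = 1·3 + 1
3 = 3·1 + 0
Back-substituting gives 34·13 ≡ 1 (mod 49).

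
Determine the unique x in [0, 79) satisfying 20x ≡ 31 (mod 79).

45

20⁻¹ ≡ 4 (mod 79) because 20·4 = 80 = 1·79 + 1.
So x ≡ 4·31 = 124 ≡ 45 (mod 79).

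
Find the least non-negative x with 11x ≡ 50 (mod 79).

62

The inverse of 11 mod 79 is 36 (since 11·36 = 396 ≡ 1).
So x ≡ 36·50 = 1800 ≡ 62 (mod 79).
Check: 11·62 = 682 = 8·79 + 50.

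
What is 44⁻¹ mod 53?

47

53 = 1·44 + 9
44 = 4·9 + 8
9 = 1·8 + 1
8 = 8·1 + 0
Back-substituting gives 44·47 ≡ 1 (mod 53).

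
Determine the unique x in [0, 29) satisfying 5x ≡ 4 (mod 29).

5⁻¹ ≡ 6 (mod 29) because 5·6 = 30 = 1·29 + 1.
So x ≡ 6·4 = 24 ≡ 24 (mod 29).
Check: 5·24 = 120 = 4·29 + 4.

24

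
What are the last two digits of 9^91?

09

Square-and-reduce mod 100: 9^1≡9, 9^2≡81, 9^4≡61, 9^8≡21, 9^16≡41, 9^32≡81, 9^64≡61.
91 = 1 + 2 + 8 + 16 + 64, so 9^91 ≡ 9·81·21·41·61 ≡ 9 (mod 100).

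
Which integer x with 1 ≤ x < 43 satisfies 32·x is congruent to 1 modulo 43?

39

32·39 = 1248 = 29·43 + 1, so 32⁻¹ ≡ 39 (mod 43).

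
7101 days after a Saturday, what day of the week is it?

Tuesday

Dividing 7101 by 7 gives quotient 1014 and remainder 3.
Saturday + 3 days → Tuesday.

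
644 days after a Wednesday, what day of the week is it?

644 − 92·7 = 0, so 644 ≡ 0 (mod 7).
Wednesday + 0 days → Wednesday.

Wednesday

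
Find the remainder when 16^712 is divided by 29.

23

Successive squares of 16 mod 29: 16^1≡16, 16^2≡24, 16^4≡25, 16^8≡16, 16^16≡24, 16^32≡25, 16^64≡16, 16^128≡24, 16^256≡25, 16^512≡16.
Since 712 = 8 + 64 + 128 + 512 in binary, 16^712 ≡ 16·16·24·16 ≡ 23 (mod 29).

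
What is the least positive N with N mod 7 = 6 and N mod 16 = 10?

x ≡ 6 (mod 7) gives x ∈ {6, 13, 20, 27, 34, 41, 48, 55, …}.
The first of these with x mod 16 = 10 is 90.

90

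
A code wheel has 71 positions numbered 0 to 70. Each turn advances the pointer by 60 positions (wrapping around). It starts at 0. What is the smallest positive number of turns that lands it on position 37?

The inverse of 60 mod 71 is 58 (since 60·58 = 3480 ≡ 1).
Multiplying both sides by 58: x ≡ 58·37 = 2146 ≡ 16 (mod 71).

16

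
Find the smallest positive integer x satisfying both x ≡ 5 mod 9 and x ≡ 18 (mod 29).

Since 29·5 ≡ 1 (mod 9), take x = 18 + 29·((5−18)·5 mod 9) = 18 + 29·7 = 221.
Check: 221 mod 9 = 5, 221 mod 29 = 18.

221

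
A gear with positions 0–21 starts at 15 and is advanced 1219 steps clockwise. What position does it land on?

Dividing 1219 by 22 gives quotient 55 and remainder 9.
(15 + 9) mod 22 = 2.

2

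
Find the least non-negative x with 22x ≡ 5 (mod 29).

The inverse of 22 mod 29 is 4 (since 22·4 = 88 ≡ 1).
So x ≡ 4·5 = 20 ≡ 20 (mod 29).

20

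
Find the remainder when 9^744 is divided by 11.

Square-and-reduce mod 11: 9^1≡9, 9^2≡4, 9^4≡5, 9^8≡3, 9^16≡9, 9^32≡4, 9^64≡5, 9^128≡3, 9^256≡9, 9^512≡4.
Since 744 = 8 + 32 + 64 + 128 + 512 in binary, 9^744 ≡ 3·4·5·3·4 ≡ 5 (mod 11).

5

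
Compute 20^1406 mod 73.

By repeated squaring mod 73: 20^1≡20, 20^2≡35, 20^4≡57, 20^8≡37, 20^16≡55, 20^32≡32, 20^64≡2, 20^128≡4, 20^256≡16, 20^512≡37, 20^1024≡55.
1406 = 2 + 4 + 8 + 16 + 32 + 64 + 256 + 1024, so 20^1406 ≡ 35·57·37·55·32·2·16·55 ≡ 38 (mod 73).

38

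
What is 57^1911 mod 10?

Last digits of 7^n: 7, 9, 3, 1 (period 4).
1911 mod 4 = 3, so the last digit matches 7^3 = 3.

3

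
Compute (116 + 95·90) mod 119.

98

95·90 = 8550.
8550 − 71·119 = 101, so 8550 ≡ 101 (mod 119).
(116 + 101) mod 119 = 98.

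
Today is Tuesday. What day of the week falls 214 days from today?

214 mod 7 = 4 (since 30·7 = 210).
Tuesday + 4 days → Saturday.

Saturday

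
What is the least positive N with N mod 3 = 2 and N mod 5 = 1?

11

x ≡ 2 (mod 3) gives x ∈ {2, 5, 8, 11}.
The first of these with x mod 5 = 1 is 11.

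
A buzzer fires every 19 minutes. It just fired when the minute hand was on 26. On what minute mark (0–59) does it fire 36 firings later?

36·19 = 684.
684 − 11·60 = 24, so 684 ≡ 24 (mod 60).
(26 + 24) mod 60 = 50.

50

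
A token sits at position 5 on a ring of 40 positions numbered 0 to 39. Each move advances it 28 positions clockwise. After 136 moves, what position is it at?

13

136·28 = 3808.
3808 = 95·40 + 8, so 3808 mod 40 = 8.
(5 + 8) mod 40 = 13.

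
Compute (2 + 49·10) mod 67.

49·10 = 490.
490 = 7·67 + 21, so 490 mod 67 = 21.
(2 + 21) mod 67 = 23.

23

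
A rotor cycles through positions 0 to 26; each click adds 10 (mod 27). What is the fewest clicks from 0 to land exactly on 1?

19

10·19 = 190 = 7·27 + 1, so 10⁻¹ ≡ 19 (mod 27).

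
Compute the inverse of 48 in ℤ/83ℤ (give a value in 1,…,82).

64

48·64 = 3072 = 37·83 + 1, so 48⁻¹ ≡ 64 (mod 83).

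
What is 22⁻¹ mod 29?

4

29 = 1·22 + 7
22 = 3·7 + 1
7 = 7·1 + 0
Back-substituting gives 22·4 ≡ 1 (mod 29).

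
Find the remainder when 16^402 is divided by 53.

Square-and-reduce mod 53: 16^1≡16, 16^2≡44, 16^4≡28, 16^8≡42, 16^16≡15, 16^32≡13, 16^64≡10, 16^128≡47, 16^256≡36.
402 = 2 + 16 + 128 + 256, so 16^402 ≡ 44·15·47·36 ≡ 10 (mod 53).

10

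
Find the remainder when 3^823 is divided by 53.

Successive squares of 3 mod 53: 3^1≡3, 3^2≡9, 3^4≡28, 3^8≡42, 3^16≡15, 3^32≡13, 3^64≡10, 3^128≡47, 3^256≡36, 3^512≡24.
823 = 1 + 2 + 4 + 16 + 32 + 256 + 512, so 3^823 ≡ 3·9·28·15·13·36·24 ≡ 8 (mod 53).

8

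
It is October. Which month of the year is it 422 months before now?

422 − 35·12 = 2, so 422 ≡ 2 (mod 12).
October − 2 months → August.

August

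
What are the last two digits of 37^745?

57

Successive squares of 37 mod 100: 37^1≡37, 37^2≡69, 37^4≡61, 37^8≡21, 37^16≡41, 37^32≡81, 37^64≡61, 37^128≡21, 37^256≡41, 37^512≡81.
Since 745 = 1 + 8 + 32 + 64 + 128 + 512 in binary, 37^745 ≡ 37·21·81·61·21·81 ≡ 57 (mod 100).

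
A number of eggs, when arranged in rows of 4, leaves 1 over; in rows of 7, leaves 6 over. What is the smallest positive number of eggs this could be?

13

Since 7·3 ≡ 1 (mod 4), take x = 6 + 7·((1−6)·3 mod 4) = 6 + 7·1 = 13.
Check: 13 mod 4 = 1, 13 mod 7 = 6.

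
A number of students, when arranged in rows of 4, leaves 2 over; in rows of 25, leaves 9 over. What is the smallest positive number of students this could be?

Since 25·1 ≡ 1 (mod 4), take x = 9 + 25·((2−9)·1 mod 4) = 9 + 25·1 = 34.
Check: 34 mod 4 = 2, 34 mod 25 = 9.

34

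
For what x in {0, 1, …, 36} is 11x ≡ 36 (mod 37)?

11⁻¹ ≡ 27 (mod 37) because 11·27 = 297 = 8·37 + 1.
Multiplying both sides by 27: x ≡ 27·36 = 972 ≡ 10 (mod 37).
Check: 11·10 = 110 = 2·37 + 36.

10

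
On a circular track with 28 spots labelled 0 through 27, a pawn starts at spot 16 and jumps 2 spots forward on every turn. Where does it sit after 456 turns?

4

456·2 = 912.
912 = 32·28 + 16, so 912 mod 28 = 16.
(16 + 16) mod 28 = 4.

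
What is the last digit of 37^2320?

1

Last digits of 7^n: 7, 9, 3, 1 (period 4).
2320 mod 4 = 0, so the last digit matches 7^4 = 1.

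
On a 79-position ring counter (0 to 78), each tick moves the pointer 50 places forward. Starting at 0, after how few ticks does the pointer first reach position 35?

56

50⁻¹ ≡ 49 (mod 79) because 50·49 = 2450 = 31·79 + 1.
So x ≡ 49·35 = 1715 ≡ 56 (mod 79).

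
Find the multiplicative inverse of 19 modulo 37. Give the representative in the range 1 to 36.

19·2 = 38 = 1·37 + 1, so 19⁻¹ ≡ 2 (mod 37).

2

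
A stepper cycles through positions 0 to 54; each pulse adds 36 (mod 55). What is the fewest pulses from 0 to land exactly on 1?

55 = 1·36 + 19
36 = 1·19 + 17
19 = 1·17 + 2
17 = 8·2 + 1
2 = 2·1 + 0
Back-substituting gives 36·26 ≡ 1 (mod 55).

26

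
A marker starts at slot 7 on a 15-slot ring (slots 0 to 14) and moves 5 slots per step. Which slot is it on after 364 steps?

364·5 = 1820.
1820 = 121·15 + 5, so 1820 mod 15 = 5.
(7 + 5) mod 15 = 12.

12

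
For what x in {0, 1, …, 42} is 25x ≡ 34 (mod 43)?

25⁻¹ ≡ 31 (mod 43) because 25·31 = 775 = 18·43 + 1.
Multiplying both sides by 31: x ≡ 31·34 = 1054 ≡ 22 (mod 43).
Check: 25·22 = 550 = 12·43 + 34.

22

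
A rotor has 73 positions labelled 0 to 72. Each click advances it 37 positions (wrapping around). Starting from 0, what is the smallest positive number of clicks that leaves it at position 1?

2

37·2 = 74 = 1·73 + 1, so 37⁻¹ ≡ 2 (mod 73).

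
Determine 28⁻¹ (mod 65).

65 = 2·28 + 9
28 = 3·9 + 1
9 = 9·1 + 0
Back-substituting gives 28·7 ≡ 1 (mod 65).

7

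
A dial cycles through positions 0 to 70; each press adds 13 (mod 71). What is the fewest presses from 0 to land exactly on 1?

11

13·11 = 143 = 2·71 + 1, so 13⁻¹ ≡ 11 (mod 71).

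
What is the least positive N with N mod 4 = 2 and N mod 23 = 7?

30

x ≡ 2 (mod 4) gives x ∈ {2, 6, 10, 14, 18, 22, 26, 30}.
The first of these with x mod 23 = 7 is 30.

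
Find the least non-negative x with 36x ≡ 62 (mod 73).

22

36⁻¹ ≡ 71 (mod 73) because 36·71 = 2556 = 35·73 + 1.
So x ≡ 71·62 = 4402 ≡ 22 (mod 73).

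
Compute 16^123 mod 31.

Successive squares of 16 mod 31: 16^1≡16, 16^2≡8, 16^4≡2, 16^8≡4, 16^16≡16, 16^32≡8, 16^64≡2.
Since 123 = 1 + 2 + 8 + 16 + 32 + 64 in binary, 16^123 ≡ 16·8·4·16·8·2 ≡ 4 (mod 31).

4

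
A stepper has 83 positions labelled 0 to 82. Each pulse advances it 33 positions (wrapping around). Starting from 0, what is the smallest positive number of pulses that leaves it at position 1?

33·78 = 2574 = 31·83 + 1, so 33⁻¹ ≡ 78 (mod 83).

78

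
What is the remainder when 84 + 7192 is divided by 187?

170

Dividing 7192 by 187 gives quotient 38 and remainder 86.
(84 + 86) mod 187 = 170.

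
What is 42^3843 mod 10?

The units digit of 42^n cycles with period 4: 2, 4, 8, 6, …
3843 mod 4 = 3, so the last digit matches 2^3 = 8.

8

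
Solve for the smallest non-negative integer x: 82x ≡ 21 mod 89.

The inverse of 82 mod 89 is 38 (since 82·38 = 3116 ≡ 1).
Multiplying both sides by 38: x ≡ 38·21 = 798 ≡ 86 (mod 89).

86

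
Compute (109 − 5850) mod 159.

Dividing 5850 by 159 gives quotient 36 and remainder 126.
(109 − 126) mod 159 = 142.

142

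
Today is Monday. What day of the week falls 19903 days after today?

Wednesday

19903 mod 7 = 2 (since 2843·7 = 19901).
Monday + 2 days → Wednesday.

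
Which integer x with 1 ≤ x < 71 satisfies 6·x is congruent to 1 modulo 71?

12

6·12 = 72 = 1·71 + 1, so 6⁻¹ ≡ 12 (mod 71).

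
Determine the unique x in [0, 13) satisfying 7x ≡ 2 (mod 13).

7⁻¹ ≡ 2 (mod 13) because 7·2 = 14 = 1·13 + 1.
Multiplying both sides by 2: x ≡ 2·2 = 4 ≡ 4 (mod 13).

4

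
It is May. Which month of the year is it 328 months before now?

328 mod 12 = 4 (since 27·12 = 324).
May − 4 months → January.

January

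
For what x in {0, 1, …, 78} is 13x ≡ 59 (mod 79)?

41

The inverse of 13 mod 79 is 73 (since 13·73 = 949 ≡ 1).
Multiplying both sides by 73: x ≡ 73·59 = 4307 ≡ 41 (mod 79).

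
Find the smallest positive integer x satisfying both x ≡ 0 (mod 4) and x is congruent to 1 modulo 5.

x ≡ 0 (mod 4) gives x ∈ {0, 4, 8, 12, 16}.
The first of these with x mod 5 = 1 is 16.

16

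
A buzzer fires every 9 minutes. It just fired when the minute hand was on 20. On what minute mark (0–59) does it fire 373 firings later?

373·9 = 3357.
Dividing 3357 by 60 gives quotient 55 and remainder 57.
(20 + 57) mod 60 = 17.

17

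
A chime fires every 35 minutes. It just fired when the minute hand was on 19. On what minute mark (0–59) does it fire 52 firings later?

52·35 = 1820.
1820 mod 60 = 20 (since 30·60 = 1800).
(19 + 20) mod 60 = 39.

39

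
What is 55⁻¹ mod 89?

89 = 1·55 + 34
55 = 1·34 + 21
34 = 1·21 + 13
21 = 1·13 + 8
13 = 1·8 + 5
8 = 1·5 + 3
5 = 1·3 + 2
3 = 1·2 + 1
2 = 2·1 + 0
Back-substituting gives 55·34 ≡ 1 (mod 89).

34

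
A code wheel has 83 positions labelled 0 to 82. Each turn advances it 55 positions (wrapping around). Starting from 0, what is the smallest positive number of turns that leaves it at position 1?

55·80 = 4400 = 53·83 + 1, so 55⁻¹ ≡ 80 (mod 83).

80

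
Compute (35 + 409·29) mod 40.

409·29 = 11861.
11861 = 296·40 + 21, so 11861 mod 40 = 21.
(35 + 21) mod 40 = 16.

16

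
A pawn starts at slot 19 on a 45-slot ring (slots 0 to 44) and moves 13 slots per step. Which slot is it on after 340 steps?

340·13 = 4420.
4420 = 98·45 + 10, so 4420 mod 45 = 10.
(19 + 10) mod 45 = 29.

29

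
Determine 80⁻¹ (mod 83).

83 = 1·80 + 3
80 = 26·3 + 2
3 = 1·2 + 1
2 = 2·1 + 0
Back-substituting gives 80·55 ≡ 1 (mod 83).

55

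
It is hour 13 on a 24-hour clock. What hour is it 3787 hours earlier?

18

Dividing 3787 by 24 gives quotient 157 and remainder 19.
(13 − 19) mod 24 = 18.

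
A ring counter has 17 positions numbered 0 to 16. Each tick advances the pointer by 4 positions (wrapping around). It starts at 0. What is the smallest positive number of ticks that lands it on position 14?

4⁻¹ ≡ 13 (mod 17) because 4·13 = 52 = 3·17 + 1.
Multiplying both sides by 13: x ≡ 13·14 = 182 ≡ 12 (mod 17).
Check: 4·12 = 48 = 2·17 + 14.

12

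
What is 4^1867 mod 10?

4

Last digits of 4^n: 4, 6 (period 2).
1867 mod 2 = 1, so the last digit matches 4^1 = 4.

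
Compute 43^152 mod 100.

1

Successive squares of 43 mod 100: 43^1≡43, 43^2≡49, 43^4≡1, 43^8≡1, 43^16≡1, 43^32≡1, 43^64≡1, 43^128≡1.
152 = 8 + 16 + 128, so 43^152 ≡ 1·1·1 ≡ 1 (mod 100).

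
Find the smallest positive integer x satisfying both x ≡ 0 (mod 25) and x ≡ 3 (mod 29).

x ≡ 0 (mod 25) gives x ∈ {0, 25, 50, 75, 100, 125, 150, 175, …}.
The first of these with x mod 29 = 3 is 525.

525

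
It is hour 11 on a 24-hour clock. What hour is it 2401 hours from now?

2401 mod 24 = 1 (since 100·24 = 2400).
(11 + 1) mod 24 = 12.

12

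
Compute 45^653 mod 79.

5

Square-and-reduce mod 79: 45^1≡45, 45^2≡50, 45^4≡51, 45^8≡73, 45^16≡36, 45^32≡32, 45^64≡76, 45^128≡9, 45^256≡2, 45^512≡4.
Since 653 = 1 + 4 + 8 + 128 + 512 in binary, 45^653 ≡ 45·51·73·9·4 ≡ 5 (mod 79).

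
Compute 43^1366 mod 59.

By repeated squaring mod 59: 43^1≡43, 43^2≡20, 43^4≡46, 43^8≡51, 43^16≡5, 43^32≡25, 43^64≡35, 43^128≡45, 43^256≡19, 43^512≡7, 43^1024≡49.
1366 = 2 + 4 + 16 + 64 + 256 + 1024, so 43^1366 ≡ 20·46·5·35·19·49 ≡ 25 (mod 59).

25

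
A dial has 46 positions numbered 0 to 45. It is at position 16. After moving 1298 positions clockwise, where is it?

1298 mod 46 = 10 (since 28·46 = 1288).
(16 + 10) mod 46 = 26.

26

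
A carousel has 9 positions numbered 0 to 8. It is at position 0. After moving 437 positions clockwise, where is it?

437 − 48·9 = 5, so 437 ≡ 5 (mod 9).
(0 + 5) mod 9 = 5.

5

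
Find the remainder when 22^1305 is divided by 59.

1

By repeated squaring mod 59: 22^1≡22, 22^2≡12, 22^4≡26, 22^8≡27, 22^16≡21, 22^32≡28, 22^64≡17, 22^128≡53, 22^256≡36, 22^512≡57, 22^1024≡4.
1305 = 1 + 8 + 16 + 256 + 1024, so 22^1305 ≡ 22·27·21·36·4 ≡ 1 (mod 59).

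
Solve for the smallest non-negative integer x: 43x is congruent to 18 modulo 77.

43⁻¹ ≡ 43 (mod 77) because 43·43 = 1849 = 24·77 + 1.
Multiplying both sides by 43: x ≡ 43·18 = 774 ≡ 4 (mod 77).

4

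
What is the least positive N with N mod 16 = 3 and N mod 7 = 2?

51

Since 7·7 ≡ 1 (mod 16), take x = 2 + 7·((3−2)·7 mod 16) = 2 + 7·7 = 51.
Check: 51 mod 16 = 3, 51 mod 7 = 2.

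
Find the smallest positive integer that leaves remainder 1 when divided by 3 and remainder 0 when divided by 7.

7

x ≡ 1 (mod 3) gives x ∈ {1, 4, 7}.
The first of these with x mod 7 = 0 is 7.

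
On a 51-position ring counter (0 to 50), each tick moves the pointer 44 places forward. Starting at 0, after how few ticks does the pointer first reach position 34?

The inverse of 44 mod 51 is 29 (since 44·29 = 1276 ≡ 1).
So x ≡ 29·34 = 986 ≡ 17 (mod 51).
Check: 44·17 = 748 = 14·51 + 34.

17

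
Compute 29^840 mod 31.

1

By repeated squaring mod 31: 29^1≡29, 29^2≡4, 29^4≡16, 29^8≡8, 29^16≡2, 29^32≡4, 29^64≡16, 29^128≡8, 29^256≡2, 29^512≡4.
Since 840 = 8 + 64 + 256 + 512 in binary, 29^840 ≡ 8·16·2·4 ≡ 1 (mod 31).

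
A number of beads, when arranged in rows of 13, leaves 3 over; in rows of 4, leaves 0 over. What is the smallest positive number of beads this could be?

x ≡ 0 (mod 4) gives x ∈ {0, 4, 8, 12, 16}.
The first of these with x mod 13 = 3 is 16.

16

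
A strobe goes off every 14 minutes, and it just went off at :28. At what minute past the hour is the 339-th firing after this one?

339·14 = 4746.
Dividing 4746 by 60 gives quotient 79 and remainder 6.
(28 + 6) mod 60 = 34.

34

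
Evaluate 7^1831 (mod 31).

Successive squares of 7 mod 31: 7^1≡7, 7^2≡18, 7^4≡14, 7^8≡10, 7^16≡7, 7^32≡18, 7^64≡14, 7^128≡10, 7^256≡7, 7^512≡18, 7^1024≡14.
Since 1831 = 1 + 2 + 4 + 32 + 256 + 512 + 1024 in binary, 7^1831 ≡ 7·18·14·18·7·18·14 ≡ 7 (mod 31).

7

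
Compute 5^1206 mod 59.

36

By repeated squaring mod 59: 5^1≡5, 5^2≡25, 5^4≡35, 5^8≡45, 5^16≡19, 5^32≡7, 5^64≡49, 5^128≡41, 5^256≡29, 5^512≡15, 5^1024≡48.
1206 = 2 + 4 + 16 + 32 + 128 + 1024, so 5^1206 ≡ 25·35·19·7·41·48 ≡ 36 (mod 59).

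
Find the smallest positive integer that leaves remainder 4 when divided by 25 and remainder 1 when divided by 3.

x ≡ 1 (mod 3) gives x ∈ {1, 4}.
The first of these with x mod 25 = 4 is 4.

4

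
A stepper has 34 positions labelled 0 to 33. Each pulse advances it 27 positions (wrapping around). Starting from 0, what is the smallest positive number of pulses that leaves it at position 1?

29

34 = 1·27 + 7
27 = 3·7 + 6
7 = 1·6 + 1
6 = 6·1 + 0
Back-substituting gives 27·29 ≡ 1 (mod 34).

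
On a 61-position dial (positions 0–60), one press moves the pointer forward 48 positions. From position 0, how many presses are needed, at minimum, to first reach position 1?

14

61 = 1·48 + 13
48 = 3·13 + 9
13 = 1·9 + 4
9 = 2·4 + 1
4 = 4·1 + 0
Back-substituting gives 48·14 ≡ 1 (mod 61).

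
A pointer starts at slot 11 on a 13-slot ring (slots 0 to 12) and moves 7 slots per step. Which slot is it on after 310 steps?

10

310·7 = 2170.
2170 = 166·13 + 12, so 2170 mod 13 = 12.
(11 + 12) mod 13 = 10.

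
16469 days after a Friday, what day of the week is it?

16469 mod 7 = 5 (since 2352·7 = 16464).
Friday + 5 days → Wednesday.

Wednesday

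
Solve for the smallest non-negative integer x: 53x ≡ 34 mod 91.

47

The inverse of 53 mod 91 is 79 (since 53·79 = 4187 ≡ 1).
Multiplying both sides by 79: x ≡ 79·34 = 2686 ≡ 47 (mod 91).
Check: 53·47 = 2491 = 27·91 + 34.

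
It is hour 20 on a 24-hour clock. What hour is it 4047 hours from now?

11

4047 − 168·24 = 15, so 4047 ≡ 15 (mod 24).
(20 + 15) mod 24 = 11.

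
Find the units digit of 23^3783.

7

The units digit of 23^n cycles with period 4: 3, 9, 7, 1, …
3783 leaves remainder 3 on division by 4, so 23^3783 ends in 7.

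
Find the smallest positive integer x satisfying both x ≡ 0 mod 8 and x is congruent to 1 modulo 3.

Since 3·3 ≡ 1 (mod 8), take x = 1 + 3·((0−1)·3 mod 8) = 1 + 3·5 = 16.
Check: 16 mod 8 = 0, 16 mod 3 = 1.

16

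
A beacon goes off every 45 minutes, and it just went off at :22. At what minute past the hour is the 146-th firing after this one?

52

146·45 = 6570.
6570 − 109·60 = 30, so 6570 ≡ 30 (mod 60).
(22 + 30) mod 60 = 52.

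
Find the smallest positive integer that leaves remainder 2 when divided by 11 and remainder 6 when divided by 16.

Since 16·9 ≡ 1 (mod 11), take x = 6 + 16·((2−6)·9 mod 11) = 6 + 16·8 = 134.
Check: 134 mod 11 = 2, 134 mod 16 = 6.

134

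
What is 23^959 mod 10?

The units digit of 23^n cycles with period 4: 3, 9, 7, 1, …
959 leaves remainder 3 on division by 4, so 23^959 ends in 7.

7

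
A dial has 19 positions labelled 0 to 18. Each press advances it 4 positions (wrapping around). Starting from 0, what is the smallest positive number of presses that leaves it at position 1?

5

19 = 4·4 + 3
4 = 1·3 + 1
3 = 3·1 + 0
Back-substituting gives 4·5 ≡ 1 (mod 19).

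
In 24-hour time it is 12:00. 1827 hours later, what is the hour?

15

1827 − 76·24 = 3, so 1827 ≡ 3 (mod 24).
(12 + 3) mod 24 = 15.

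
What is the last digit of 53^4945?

Powers of 3 mod 10 repeat with period 4: 3, 9, 7, 1.
4945 leaves remainder 1 on division by 4, so 53^4945 ends in 3.

3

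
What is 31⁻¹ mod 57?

31·46 = 1426 = 25·57 + 1, so 31⁻¹ ≡ 46 (mod 57).

46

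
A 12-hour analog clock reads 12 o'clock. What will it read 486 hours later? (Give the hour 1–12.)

6

486 = 40·12 + 6, so 486 mod 12 = 6.
12 + 6 → 6 on a 12-hour dial.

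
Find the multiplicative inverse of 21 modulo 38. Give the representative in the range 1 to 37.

21·29 = 609 = 16·38 + 1, so 21⁻¹ ≡ 29 (mod 38).

29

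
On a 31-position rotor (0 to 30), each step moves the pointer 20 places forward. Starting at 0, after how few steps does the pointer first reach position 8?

The inverse of 20 mod 31 is 14 (since 20·14 = 280 ≡ 1).
So x ≡ 14·8 = 112 ≡ 19 (mod 31).

19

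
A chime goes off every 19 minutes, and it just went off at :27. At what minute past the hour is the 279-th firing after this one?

48

279·19 = 5301.
5301 − 88·60 = 21, so 5301 ≡ 21 (mod 60).
(27 + 21) mod 60 = 48.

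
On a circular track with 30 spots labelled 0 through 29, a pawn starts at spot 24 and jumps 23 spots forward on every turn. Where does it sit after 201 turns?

27

201·23 = 4623.
4623 = 154·30 + 3, so 4623 mod 30 = 3.
(24 + 3) mod 30 = 27.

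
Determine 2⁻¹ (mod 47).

47 = 23·2 + 1
2 = 2·1 + 0
Back-substituting gives 2·24 ≡ 1 (mod 47).

24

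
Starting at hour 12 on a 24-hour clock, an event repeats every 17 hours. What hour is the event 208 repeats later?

20

208·17 = 3536.
3536 − 147·24 = 8, so 3536 ≡ 8 (mod 24).
(12 + 8) mod 24 = 20.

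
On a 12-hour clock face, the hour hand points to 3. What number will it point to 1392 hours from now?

1392 mod 12 = 0 (since 116·12 = 1392).
3 + 0 → 3 on a 12-hour dial.

3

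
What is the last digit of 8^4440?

6

Last digits of 8^n: 8, 4, 2, 6 (period 4).
4440 leaves remainder 0 on division by 4, so 8^4440 ends in 6.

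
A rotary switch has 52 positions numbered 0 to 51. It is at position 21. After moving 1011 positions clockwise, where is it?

44

1011 − 19·52 = 23, so 1011 ≡ 23 (mod 52).
(21 + 23) mod 52 = 44.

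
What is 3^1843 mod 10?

7

Powers of 3 mod 10 repeat with period 4: 3, 9, 7, 1.
1843 leaves remainder 3 on division by 4, so 3^1843 ends in 7.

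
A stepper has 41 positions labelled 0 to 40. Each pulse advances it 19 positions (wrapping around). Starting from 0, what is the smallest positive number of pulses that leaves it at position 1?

13

41 = 2·19 + 3
19 = 6·3 + 1
3 = 3·1 + 0
Back-substituting gives 19·13 ≡ 1 (mod 41).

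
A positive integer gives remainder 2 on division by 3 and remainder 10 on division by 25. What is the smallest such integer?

Since 25·1 ≡ 1 (mod 3), take x = 10 + 25·((2−10)·1 mod 3) = 10 + 25·1 = 35.
Check: 35 mod 3 = 2, 35 mod 25 = 10.

35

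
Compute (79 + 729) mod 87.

729 − 8·87 = 33, so 729 ≡ 33 (mod 87).
(79 + 33) mod 87 = 25.

25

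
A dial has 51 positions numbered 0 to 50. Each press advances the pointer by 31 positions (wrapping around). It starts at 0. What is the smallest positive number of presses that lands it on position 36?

39

31⁻¹ ≡ 28 (mod 51) because 31·28 = 868 = 17·51 + 1.
Multiplying both sides by 28: x ≡ 28·36 = 1008 ≡ 39 (mod 51).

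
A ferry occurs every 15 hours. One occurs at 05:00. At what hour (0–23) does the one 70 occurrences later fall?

23

70·15 = 1050.
1050 = 43·24 + 18, so 1050 mod 24 = 18.
(5 + 18) mod 24 = 23.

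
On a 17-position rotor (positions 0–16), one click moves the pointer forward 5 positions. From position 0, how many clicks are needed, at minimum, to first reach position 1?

7

17 = 3·5 + 2
5 = 2·2 + 1
2 = 2·1 + 0
Back-substituting gives 5·7 ≡ 1 (mod 17).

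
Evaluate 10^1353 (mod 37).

1

Square-and-reduce mod 37: 10^1≡10, 10^2≡26, 10^4≡10, 10^8≡26, 10^16≡10, 10^32≡26, 10^64≡10, 10^128≡26, 10^256≡10, 10^512≡26, 10^1024≡10.
1353 = 1 + 8 + 64 + 256 + 1024, so 10^1353 ≡ 10·26·10·10·10 ≡ 1 (mod 37).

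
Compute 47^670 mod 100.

49

Successive squares of 47 mod 100: 47^1≡47, 47^2≡9, 47^4≡81, 47^8≡61, 47^16≡21, 47^32≡41, 47^64≡81, 47^128≡61, 47^256≡21, 47^512≡41.
670 = 2 + 4 + 8 + 16 + 128 + 512, so 47^670 ≡ 9·81·61·21·61·41 ≡ 49 (mod 100).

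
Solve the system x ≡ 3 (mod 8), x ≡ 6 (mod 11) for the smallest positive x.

x ≡ 3 (mod 8) gives x ∈ {3, 11, 19, 27, 35, 43, 51, 59, …}.
The first of these with x mod 11 = 6 is 83.

83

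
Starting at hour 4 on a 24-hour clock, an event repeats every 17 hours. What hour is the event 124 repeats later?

0

124·17 = 2108.
2108 − 87·24 = 20, so 2108 ≡ 20 (mod 24).
(4 + 20) mod 24 = 0.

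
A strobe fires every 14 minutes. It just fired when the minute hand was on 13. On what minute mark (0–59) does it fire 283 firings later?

15

283·14 = 3962.
3962 = 66·60 + 2, so 3962 mod 60 = 2.
(13 + 2) mod 60 = 15.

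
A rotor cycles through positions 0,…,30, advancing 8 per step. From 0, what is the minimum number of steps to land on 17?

The inverse of 8 mod 31 is 4 (since 8·4 = 32 ≡ 1).
Multiplying both sides by 4: x ≡ 4·17 = 68 ≡ 6 (mod 31).
Check: 8·6 = 48 = 1·31 + 17.

6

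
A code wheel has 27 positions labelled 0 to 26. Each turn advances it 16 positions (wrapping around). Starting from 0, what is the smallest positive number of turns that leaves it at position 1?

22

16·22 = 352 = 13·27 + 1, so 16⁻¹ ≡ 22 (mod 27).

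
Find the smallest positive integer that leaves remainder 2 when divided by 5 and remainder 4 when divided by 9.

Since 9·4 ≡ 1 (mod 5), take x = 4 + 9·((2−4)·4 mod 5) = 4 + 9·2 = 22.
Check: 22 mod 5 = 2, 22 mod 9 = 4.

22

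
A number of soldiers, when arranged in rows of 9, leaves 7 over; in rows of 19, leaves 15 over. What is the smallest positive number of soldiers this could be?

x ≡ 7 (mod 9) gives x ∈ {7, 16, 25, 34}.
The first of these with x mod 19 = 15 is 34.

34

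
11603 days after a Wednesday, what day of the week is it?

Sunday

11603 = 1657·7 + 4, so 11603 mod 7 = 4.
Wednesday + 4 days → Sunday.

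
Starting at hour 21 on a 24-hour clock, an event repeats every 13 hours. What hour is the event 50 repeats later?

50·13 = 650.
650 mod 24 = 2 (since 27·24 = 648).
(21 + 2) mod 24 = 23.

23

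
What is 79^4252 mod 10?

The units digit of 79^n cycles with period 2: 9, 1, …
4252 mod 2 = 0, so the last digit matches 9^2 = 1.

1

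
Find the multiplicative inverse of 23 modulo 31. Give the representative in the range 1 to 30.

31 = 1·23 + 8
23 = 2·8 + 7
8 = 1·7 + 1
7 = 7·1 + 0
Back-substituting gives 23·27 ≡ 1 (mod 31).

27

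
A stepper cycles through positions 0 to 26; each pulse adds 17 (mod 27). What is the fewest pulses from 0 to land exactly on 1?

17·8 = 136 = 5·27 + 1, so 17⁻¹ ≡ 8 (mod 27).

8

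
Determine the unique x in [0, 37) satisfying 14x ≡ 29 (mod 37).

14⁻¹ ≡ 8 (mod 37) because 14·8 = 112 = 3·37 + 1.
Multiplying both sides by 8: x ≡ 8·29 = 232 ≡ 10 (mod 37).
Check: 14·10 = 140 = 3·37 + 29.

10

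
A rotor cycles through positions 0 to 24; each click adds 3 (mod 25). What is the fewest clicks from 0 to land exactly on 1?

17

25 = 8·3 + 1
3 = 3·1 + 0
Back-substituting gives 3·17 ≡ 1 (mod 25).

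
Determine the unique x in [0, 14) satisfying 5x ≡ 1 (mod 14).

3

The inverse of 5 mod 14 is 3 (since 5·3 = 15 ≡ 1).
So x ≡ 3·1 = 3 ≡ 3 (mod 14).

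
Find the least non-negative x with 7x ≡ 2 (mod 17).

10

The inverse of 7 mod 17 is 5 (since 7·5 = 35 ≡ 1).
Multiplying both sides by 5: x ≡ 5·2 = 10 ≡ 10 (mod 17).
Check: 7·10 = 70 = 4·17 + 2.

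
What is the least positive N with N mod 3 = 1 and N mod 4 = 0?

4

x ≡ 1 (mod 3) gives x ∈ {1, 4}.
The first of these with x mod 4 = 0 is 4.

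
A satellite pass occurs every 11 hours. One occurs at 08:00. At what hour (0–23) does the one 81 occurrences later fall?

81·11 = 891.
891 = 37·24 + 3, so 891 mod 24 = 3.
(8 + 3) mod 24 = 11.

11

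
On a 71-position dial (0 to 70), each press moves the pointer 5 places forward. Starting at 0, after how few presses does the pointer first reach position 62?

55

5⁻¹ ≡ 57 (mod 71) because 5·57 = 285 = 4·71 + 1.
Multiplying both sides by 57: x ≡ 57·62 = 3534 ≡ 55 (mod 71).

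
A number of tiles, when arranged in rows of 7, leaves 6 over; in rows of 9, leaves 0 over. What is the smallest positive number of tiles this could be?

x ≡ 6 (mod 7) gives x ∈ {6, 13, 20, 27}.
The first of these with x mod 9 = 0 is 27.

27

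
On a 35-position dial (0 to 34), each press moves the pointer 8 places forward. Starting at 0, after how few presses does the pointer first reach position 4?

The inverse of 8 mod 35 is 22 (since 8·22 = 176 ≡ 1).
Multiplying both sides by 22: x ≡ 22·4 = 88 ≡ 18 (mod 35).
Check: 8·18 = 144 = 4·35 + 4.

18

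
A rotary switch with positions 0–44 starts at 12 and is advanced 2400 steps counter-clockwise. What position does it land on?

2400 mod 45 = 15 (since 53·45 = 2385).
(12 − 15) mod 45 = 42.

42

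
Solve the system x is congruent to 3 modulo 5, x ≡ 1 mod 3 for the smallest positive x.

x ≡ 1 (mod 3) gives x ∈ {1, 4, 7, 10, 13}.
The first of these with x mod 5 = 3 is 13.

13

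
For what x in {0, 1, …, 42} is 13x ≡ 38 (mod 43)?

The inverse of 13 mod 43 is 10 (since 13·10 = 130 ≡ 1).
So x ≡ 10·38 = 380 ≡ 36 (mod 43).

36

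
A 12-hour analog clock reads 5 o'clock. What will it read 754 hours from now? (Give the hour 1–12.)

754 − 62·12 = 10, so 754 ≡ 10 (mod 12).
5 + 10 → 3 on a 12-hour dial.

3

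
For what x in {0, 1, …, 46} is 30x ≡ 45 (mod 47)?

25

30⁻¹ ≡ 11 (mod 47) because 30·11 = 330 = 7·47 + 1.
Multiplying both sides by 11: x ≡ 11·45 = 495 ≡ 25 (mod 47).
Check: 30·25 = 750 = 15·47 + 45.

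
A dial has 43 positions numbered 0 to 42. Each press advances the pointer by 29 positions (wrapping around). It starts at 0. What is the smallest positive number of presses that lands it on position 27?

29⁻¹ ≡ 3 (mod 43) because 29·3 = 87 = 2·43 + 1.
So x ≡ 3·27 = 81 ≡ 38 (mod 43).

38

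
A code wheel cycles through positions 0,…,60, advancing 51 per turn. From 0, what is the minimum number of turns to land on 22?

51⁻¹ ≡ 6 (mod 61) because 51·6 = 306 = 5·61 + 1.
So x ≡ 6·22 = 132 ≡ 10 (mod 61).

10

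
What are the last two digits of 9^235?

By repeated squaring mod 100: 9^1≡9, 9^2≡81, 9^4≡61, 9^8≡21, 9^16≡41, 9^32≡81, 9^64≡61, 9^128≡21.
Since 235 = 1 + 2 + 8 + 32 + 64 + 128 in binary, 9^235 ≡ 9·81·21·81·61·21 ≡ 49 (mod 100).

49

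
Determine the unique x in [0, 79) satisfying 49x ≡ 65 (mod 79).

49⁻¹ ≡ 50 (mod 79) because 49·50 = 2450 = 31·79 + 1.
So x ≡ 50·65 = 3250 ≡ 11 (mod 79).

11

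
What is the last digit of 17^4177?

7

Powers of 7 mod 10 repeat with period 4: 7, 9, 3, 1.
4177 mod 4 = 1, so the last digit matches 7^1 = 7.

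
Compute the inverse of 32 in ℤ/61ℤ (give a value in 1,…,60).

21

32·21 = 672 = 11·61 + 1, so 32⁻¹ ≡ 21 (mod 61).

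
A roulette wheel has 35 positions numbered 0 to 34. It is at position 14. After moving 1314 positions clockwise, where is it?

33

1314 mod 35 = 19 (since 37·35 = 1295).
(14 + 19) mod 35 = 33.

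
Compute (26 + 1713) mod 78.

23

1713 − 21·78 = 75, so 1713 ≡ 75 (mod 78).
(26 + 75) mod 78 = 23.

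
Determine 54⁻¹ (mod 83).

54·20 = 1080 = 13·83 + 1, so 54⁻¹ ≡ 20 (mod 83).

20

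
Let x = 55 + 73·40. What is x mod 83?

70

73·40 = 2920.
Dividing 2920 by 83 gives quotient 35 and remainder 15.
(55 + 15) mod 83 = 70.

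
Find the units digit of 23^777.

Last digits of 3^n: 3, 9, 7, 1 (period 4).
777 leaves remainder 1 on division by 4, so 23^777 ends in 3.

3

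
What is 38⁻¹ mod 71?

43

38·43 = 1634 = 23·71 + 1, so 38⁻¹ ≡ 43 (mod 71).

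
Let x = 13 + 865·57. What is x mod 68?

865·57 = 49305.
49305 − 725·68 = 5, so 49305 ≡ 5 (mod 68).
(13 + 5) mod 68 = 18.

18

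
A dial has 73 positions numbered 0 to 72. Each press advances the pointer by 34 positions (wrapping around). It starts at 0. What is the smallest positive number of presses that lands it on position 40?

57

The inverse of 34 mod 73 is 58 (since 34·58 = 1972 ≡ 1).
So x ≡ 58·40 = 2320 ≡ 57 (mod 73).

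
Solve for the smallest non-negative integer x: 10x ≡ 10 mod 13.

The inverse of 10 mod 13 is 4 (since 10·4 = 40 ≡ 1).
So x ≡ 4·10 = 40 ≡ 1 (mod 13).
Check: 10·1 = 10 = 0·13 + 10.

1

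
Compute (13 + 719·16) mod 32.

29

719·16 = 11504.
Dividing 11504 by 32 gives quotient 359 and remainder 16.
(13 + 16) mod 32 = 29.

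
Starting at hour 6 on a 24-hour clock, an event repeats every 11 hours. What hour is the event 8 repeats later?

8·11 = 88.
Dividing 88 by 24 gives quotient 3 and remainder 16.
(6 + 16) mod 24 = 22.

22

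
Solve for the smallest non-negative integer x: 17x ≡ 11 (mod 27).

The inverse of 17 mod 27 is 8 (since 17·8 = 136 ≡ 1).
Multiplying both sides by 8: x ≡ 8·11 = 88 ≡ 7 (mod 27).

7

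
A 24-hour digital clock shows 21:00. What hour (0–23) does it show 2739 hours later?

0

2739 − 114·24 = 3, so 2739 ≡ 3 (mod 24).
(21 + 3) mod 24 = 0.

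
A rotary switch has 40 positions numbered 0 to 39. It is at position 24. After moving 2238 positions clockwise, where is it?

22

2238 = 55·40 + 38, so 2238 mod 40 = 38.
(24 + 38) mod 40 = 22.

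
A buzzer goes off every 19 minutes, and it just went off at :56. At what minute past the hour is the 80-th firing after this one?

80·19 = 1520.
1520 = 25·60 + 20, so 1520 mod 60 = 20.
(56 + 20) mod 60 = 16.

16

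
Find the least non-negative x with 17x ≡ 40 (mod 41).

The inverse of 17 mod 41 is 29 (since 17·29 = 493 ≡ 1).
So x ≡ 29·40 = 1160 ≡ 12 (mod 41).

12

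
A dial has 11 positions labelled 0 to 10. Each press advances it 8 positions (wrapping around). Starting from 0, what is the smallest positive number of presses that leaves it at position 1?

7

8·7 = 56 = 5·11 + 1, so 8⁻¹ ≡ 7 (mod 11).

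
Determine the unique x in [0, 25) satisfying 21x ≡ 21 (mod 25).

The inverse of 21 mod 25 is 6 (since 21·6 = 126 ≡ 1).
So x ≡ 6·21 = 126 ≡ 1 (mod 25).

1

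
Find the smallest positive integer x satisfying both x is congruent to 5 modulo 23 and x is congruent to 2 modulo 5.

97

x ≡ 2 (mod 5) gives x ∈ {2, 7, 12, 17, 22, 27, 32, 37, …}.
The first of these with x mod 23 = 5 is 97.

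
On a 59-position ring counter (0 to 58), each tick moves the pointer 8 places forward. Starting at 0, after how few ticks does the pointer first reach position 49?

The inverse of 8 mod 59 is 37 (since 8·37 = 296 ≡ 1).
Multiplying both sides by 37: x ≡ 37·49 = 1813 ≡ 43 (mod 59).
Check: 8·43 = 344 = 5·59 + 49.

43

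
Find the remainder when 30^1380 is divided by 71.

Successive squares of 30 mod 71: 30^1≡30, 30^2≡48, 30^4≡32, 30^8≡30, 30^16≡48, 30^32≡32, 30^64≡30, 30^128≡48, 30^256≡32, 30^512≡30, 30^1024≡48.
1380 = 4 + 32 + 64 + 256 + 1024, so 30^1380 ≡ 32·32·30·32·48 ≡ 30 (mod 71).

30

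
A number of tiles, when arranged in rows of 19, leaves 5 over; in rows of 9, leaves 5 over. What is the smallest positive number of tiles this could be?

x ≡ 5 (mod 9) gives x ∈ {5}.
The first of these with x mod 19 = 5 is 5.

5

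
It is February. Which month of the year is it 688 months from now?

June

688 − 57·12 = 4, so 688 ≡ 4 (mod 12).
February + 4 months → June.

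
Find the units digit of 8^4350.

4

Last digits of 8^n: 8, 4, 2, 6 (period 4).
4350 leaves remainder 2 on division by 4, so 8^4350 ends in 4.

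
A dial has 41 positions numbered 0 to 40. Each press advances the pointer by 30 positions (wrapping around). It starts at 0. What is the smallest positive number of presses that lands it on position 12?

25

30⁻¹ ≡ 26 (mod 41) because 30·26 = 780 = 19·41 + 1.
So x ≡ 26·12 = 312 ≡ 25 (mod 41).
Check: 30·25 = 750 = 18·41 + 12.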